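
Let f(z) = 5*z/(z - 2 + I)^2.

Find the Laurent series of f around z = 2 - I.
Put w = z - (2 - I), i.e. z = w + 2 - I. The denominator is w^2, so it suffices to rewrite the numerator in powers of w.

P(z) = 5*z
P(w + 2 - I) = 10 - 5*I + 5*w

Dividing each term by w^2:
  f = (10 - 5*I)/w^2 + 5/w

Substituting back w = z - 2 + I:
  f(z) = (10 - 5*I)/(z - 2 + I)^2 + 5/(z - 2 + I)

The series is finite because the numerator is a polynomial; the negative powers form the principal part, and the coefficient of 1/(z - 2 + I) gives Res(f, 2 - I) = 5.

Final answer: (10 - 5*I)/(z - 2 + I)^2 + 5/(z - 2 + I)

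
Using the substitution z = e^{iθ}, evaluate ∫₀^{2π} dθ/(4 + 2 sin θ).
Call the integral J. The integrand is 2π-periodic and we integrate over a full period, so shifting θ does not change the value (θ → θ + π/2 turns sin θ into cos θ). Hence
  J = ∫₀^{2π} dθ/(4 + 2 cos θ).
Put z = e^{iθ}: then cos θ = (z + 1/z)/2, dθ = dz/(iz), and z runs once counterclockwise around |z| = 1:
  J = ∮_{|z|=1} 1/(4 + 2*(z + 1/z)/2) · dz/(iz) = (2/i) ∮_{|z|=1} dz/(2*z^2 + 8*z + 2).
The roots of 2*z^2 + 8*z + 2 are z = (-4 ± sqrt(4^2 - 2^2))/2, with sqrt(12) = 2*sqrt(3); their product is 1, so only z₊ = -2 + sqrt(3) lies inside the unit circle (z₋ = -2 - sqrt(3) lies outside).
z₊ is a simple zero of q(z) = 2*z^2 + 8*z + 2, so Res(1/q, z₊) = 1/q'(z₊) with q'(z) = 4*z + 8; and q'(z₊) = 2*(z₊ - z₋) = 4*sqrt(3).
Therefore J = (2/i) · 2πi · 1/(4*sqrt(3)) = 2*pi/(2*sqrt(3)) = sqrt(3)*pi/3

Final answer: sqrt(3)*pi/3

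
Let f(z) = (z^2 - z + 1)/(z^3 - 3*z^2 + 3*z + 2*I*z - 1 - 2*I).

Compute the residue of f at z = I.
Write f(z) = P(z)/Q(z) with P(z) = z^2 - z + 1 and Q(z) = z^3 - 3*z^2 + 3*z + 2*I*z - 1 - 2*I.
The denominator factors as Q(z) = (z - 1)*(z - I)*(z - 2 + I), so z = I is a simple zero of Q and P is analytic there; z = I is therefore a simple pole and
  Res(f, z₀) = P(z₀)/Q'(z₀).

Q'(z) = 3*z^2 - 6*z + 3 + 2*I, so Q'(I) = -4*I.
P(I) = -I.

Res(f, I) = (-I)/(-4*I) = 1/4

Final answer: 1/4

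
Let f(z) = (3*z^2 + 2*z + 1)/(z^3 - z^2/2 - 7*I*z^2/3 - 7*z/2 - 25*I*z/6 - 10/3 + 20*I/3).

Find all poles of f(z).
The singularities of f are the zeros of the denominator. Factoring,
  z^3 - z^2/2 - 7*I*z^2/3 - 7*z/2 - 25*I*z/6 - 10/3 + 20*I/3 = (z - 3/2 - 2*I)*(z + 2 + 2*I/3)*(z - 1 - I)
so the candidates are z = 3/2 + 2*I, z = -2 - 2*I/3, z = 1 + I.

Check the numerator P(z) = 3*z^2 + 2*z + 1 at each one:
  P(3/2 + 2*I) = -5/4 + 22*I ≠ 0, so z = 3/2 + 2*I is a (simple) pole.
  P(-2 - 2*I/3) = 23/3 + 20*I/3 ≠ 0, so z = -2 - 2*I/3 is a (simple) pole.
  P(1 + I) = 3 + 8*I ≠ 0, so z = 1 + I is a (simple) pole.

Poles of f: {-2 - 2*I/3, 1 + I, 3/2 + 2*I}

Final answer: {-2 - 2*I/3, 1 + I, 3/2 + 2*I}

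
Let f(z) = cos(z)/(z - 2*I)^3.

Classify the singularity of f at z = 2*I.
pole of order 3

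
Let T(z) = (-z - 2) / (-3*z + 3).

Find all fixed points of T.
T(z) = z means -z - 2 = z*(-3*z + 3), i.e.
  -3*z^2 + 4*z + 2 = 0.
Discriminant: (4)^2 - 4*(-3)*(2) = 40, so the roots are real.
  z = (-4 ± sqrt(40))/(2*(-3))
Fixed points: {2/3 - sqrt(10)/3, 2/3 + sqrt(10)/3}

Final answer: {2/3 - sqrt(10)/3, 2/3 + sqrt(10)/3}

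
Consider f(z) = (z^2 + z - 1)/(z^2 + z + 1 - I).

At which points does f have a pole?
{-1 - I, I}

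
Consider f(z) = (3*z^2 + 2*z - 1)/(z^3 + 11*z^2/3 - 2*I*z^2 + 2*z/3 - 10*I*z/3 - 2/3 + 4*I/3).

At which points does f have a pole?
{-3 + I, -1 + I}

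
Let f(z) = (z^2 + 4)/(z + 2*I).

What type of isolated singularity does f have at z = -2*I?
The numerator vanishes at z = -2*I ((-2*I)^2 = -4), so it is divisible by z + 2*I:
  z^2 + 4 = (z + 2*I)*(z - 2*I)
Hence for z ≠ -2*I, f(z) = z - 2*I, a polynomial, and lim_{z→-2*I} f(z) = -4*I is finite.
So the singularity is removable.

Final answer: removable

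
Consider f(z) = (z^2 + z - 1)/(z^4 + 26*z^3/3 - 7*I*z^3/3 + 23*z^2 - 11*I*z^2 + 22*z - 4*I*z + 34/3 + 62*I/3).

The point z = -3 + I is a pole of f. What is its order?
3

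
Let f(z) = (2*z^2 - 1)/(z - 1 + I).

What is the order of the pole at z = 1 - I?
Factor the denominator:
  z - 1 + I = (z - 1 + I)

The numerator P(z) = 2*z^2 - 1 has P(1 - I) = -1 - 4*I ≠ 0, so no factor of (z - 1 + I) cancels.
Near z = 1 - I we can therefore write f(z) = g(z)/(z - 1 + I) with g analytic at 1 - I and g(1 - I) ≠ 0 (g is just the numerator).

Hence z = 1 - I is a pole of order 1.

Final answer: 1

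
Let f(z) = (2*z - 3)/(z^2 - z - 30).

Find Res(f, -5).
13/11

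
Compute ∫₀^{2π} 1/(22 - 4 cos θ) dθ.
Call the integral J. The integrand is 2π-periodic and we integrate over a full period, so shifting θ does not change the value (θ → θ + π flips the sign of the trig term). Hence
  J = ∫₀^{2π} dθ/(22 + 4 cos θ).
Put z = e^{iθ}: then cos θ = (z + 1/z)/2, dθ = dz/(iz), and z runs once counterclockwise around |z| = 1:
  J = ∮_{|z|=1} 1/(22 + 4*(z + 1/z)/2) · dz/(iz) = (2/i) ∮_{|z|=1} dz/(4*z^2 + 44*z + 4).
The roots of 4*z^2 + 44*z + 4 are z = (-22 ± sqrt(22^2 - 4^2))/4, with sqrt(468) = 6*sqrt(13); their product is 1, so only z₊ = -11/2 + 3*sqrt(13)/2 lies inside the unit circle (z₋ = -11/2 - 3*sqrt(13)/2 lies outside).
z₊ is a simple zero of q(z) = 4*z^2 + 44*z + 4, so Res(1/q, z₊) = 1/q'(z₊) with q'(z) = 8*z + 44; and q'(z₊) = 4*(z₊ - z₋) = 12*sqrt(13).
Therefore J = (2/i) · 2πi · 1/(12*sqrt(13)) = 2*pi/(6*sqrt(13)) = sqrt(13)*pi/39

Final answer: sqrt(13)*pi/39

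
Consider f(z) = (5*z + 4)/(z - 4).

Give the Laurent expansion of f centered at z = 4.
Put w = z - (4), i.e. z = w + 4. The denominator is w, so it suffices to rewrite the numerator in powers of w.

P(z) = 5*z + 4
P(w + 4) = 24 + 5*w

Dividing each term by w:
  f = 24/w + 5

Substituting back w = z - 4:
  f(z) = 24/(z - 4) + 5

The series is finite because the numerator is a polynomial; the negative powers form the principal part, and the coefficient of 1/(z - 4) gives Res(f, 4) = 24.

Final answer: 24/(z - 4) + 5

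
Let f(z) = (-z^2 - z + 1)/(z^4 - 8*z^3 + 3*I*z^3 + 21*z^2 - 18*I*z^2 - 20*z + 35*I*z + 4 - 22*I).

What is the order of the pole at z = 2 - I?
Factor the denominator:
  z^4 - 8*z^3 + 3*I*z^3 + 21*z^2 - 18*I*z^2 - 20*z + 35*I*z + 4 - 22*I = (z - 2 + I)^3*(z - 2)

The numerator P(z) = -z^2 - z + 1 has P(2 - I) = -4 + 5*I ≠ 0, so no factor of (z - 2 + I) cancels.
Near z = 2 - I we can therefore write f(z) = g(z)/(z - 2 + I)^3 with g analytic at 2 - I and g(2 - I) ≠ 0 (g is the numerator divided by the remaining denominator factors).

Hence z = 2 - I is a pole of order 3.

Final answer: 3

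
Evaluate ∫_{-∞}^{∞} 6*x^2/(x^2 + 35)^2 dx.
3*sqrt(35)*pi/35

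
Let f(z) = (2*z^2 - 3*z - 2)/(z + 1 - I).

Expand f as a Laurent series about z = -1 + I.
Put w = z - (-1 + I), i.e. z = w - 1 + I. The denominator is w, so it suffices to rewrite the numerator in powers of w.

P(z) = 2*z^2 - 3*z - 2
P(w - 1 + I) = 1 - 7*I + (-7 + 4*I)*w + 2*w^2

Dividing each term by w:
  f = (1 - 7*I)/w - 7 + 4*I + 2*w

Substituting back w = z + 1 - I:
  f(z) = (1 - 7*I)/(z + 1 - I) - 7 + 4*I + 2*(z + 1 - I)

The series is finite because the numerator is a polynomial; the negative powers form the principal part, and the coefficient of 1/(z + 1 - I) gives Res(f, -1 + I) = 1 - 7*I.

Final answer: (1 - 7*I)/(z + 1 - I) - 7 + 4*I + 2*(z + 1 - I)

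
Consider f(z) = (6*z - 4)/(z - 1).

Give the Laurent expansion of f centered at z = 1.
2/(z - 1) + 6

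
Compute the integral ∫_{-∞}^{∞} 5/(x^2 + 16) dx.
5*pi/4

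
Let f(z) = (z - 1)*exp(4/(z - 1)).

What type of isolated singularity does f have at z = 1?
Let u = z - 1. Then
  e^(4/u) = Σ_{k≥0} (4)^k/(k!·u^k) = 1 + 4/u + 8/u^2 + 32/(3*u^3) + ...
which has infinitely many negative powers of u, so exp(4/(z - 1)) has an essential singularity at z = 1.
The extra factor z - 1 is a nonzero polynomial; if the product had at most a pole at z = 1, dividing by that polynomial would leave exp(4/(z - 1)) with at most a pole too — contradiction. (Equivalently, the product's Laurent series still has infinitely many negative powers.)
So the singularity is essential.

Final answer: essential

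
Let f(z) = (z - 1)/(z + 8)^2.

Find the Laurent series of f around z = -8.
Put w = z - (-8), i.e. z = w - 8. The denominator is w^2, so it suffices to rewrite the numerator in powers of w.

P(z) = z - 1
P(w - 8) = -9 + w

Dividing each term by w^2:
  f = -9/w^2 + 1/w

Substituting back w = z + 8:
  f(z) = -9/(z + 8)^2 + 1/(z + 8)

The series is finite because the numerator is a polynomial; the negative powers form the principal part, and the coefficient of 1/(z + 8) gives Res(f, -8) = 1.

Final answer: -9/(z + 8)^2 + 1/(z + 8)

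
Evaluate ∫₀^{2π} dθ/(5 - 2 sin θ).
Call the integral J. The integrand is 2π-periodic and we integrate over a full period, so shifting θ does not change the value (θ → θ + π/2 turns sin θ into cos θ; θ → θ + π flips the sign of the trig term). Hence
  J = ∫₀^{2π} dθ/(5 + 2 cos θ).
Put z = e^{iθ}: then cos θ = (z + 1/z)/2, dθ = dz/(iz), and z runs once counterclockwise around |z| = 1:
  J = ∮_{|z|=1} 1/(5 + 2*(z + 1/z)/2) · dz/(iz) = (2/i) ∮_{|z|=1} dz/(2*z^2 + 10*z + 2).
The roots of 2*z^2 + 10*z + 2 are z = (-5 ± sqrt(5^2 - 2^2))/2, with sqrt(21) = sqrt(21); their product is 1, so only z₊ = -5/2 + sqrt(21)/2 lies inside the unit circle (z₋ = -5/2 - sqrt(21)/2 lies outside).
z₊ is a simple zero of q(z) = 2*z^2 + 10*z + 2, so Res(1/q, z₊) = 1/q'(z₊) with q'(z) = 4*z + 10; and q'(z₊) = 2*(z₊ - z₋) = 2*sqrt(21).
Therefore J = (2/i) · 2πi · 1/(2*sqrt(21)) = 2*pi/(sqrt(21)) = 2*sqrt(21)*pi/21

Final answer: 2*sqrt(21)*pi/21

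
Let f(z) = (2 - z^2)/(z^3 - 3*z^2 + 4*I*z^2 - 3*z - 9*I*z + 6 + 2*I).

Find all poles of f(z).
The singularities of f are the zeros of the denominator. Factoring,
  z^3 - 3*z^2 + 4*I*z^2 - 3*z - 9*I*z + 6 + 2*I = (z + 2*I)*(z - 2 + I)*(z - 1 + I)
so the candidates are z = -2*I, z = 2 - I, z = 1 - I.

Check the numerator P(z) = 2 - z^2 at each one:
  P(-2*I) = 6 ≠ 0, so z = -2*I is a (simple) pole.
  P(2 - I) = -1 + 4*I ≠ 0, so z = 2 - I is a (simple) pole.
  P(1 - I) = 2 + 2*I ≠ 0, so z = 1 - I is a (simple) pole.

Poles of f: {-2*I, 1 - I, 2 - I}

Final answer: {-2*I, 1 - I, 2 - I}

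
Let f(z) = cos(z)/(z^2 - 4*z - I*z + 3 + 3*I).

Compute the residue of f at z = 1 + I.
Write f(z) = P(z)/Q(z) with P(z) = cos(z) and Q(z) = z^2 - 4*z - I*z + 3 + 3*I.
The denominator factors as Q(z) = (z - 3)*(z - 1 - I), so z = 1 + I is a simple zero of Q and P is analytic there; z = 1 + I is therefore a simple pole and
  Res(f, z₀) = P(z₀)/Q'(z₀).

Q'(z) = 2*z - 4 - I, so Q'(1 + I) = -2 + I.
P(1 + I) = cos(1 + I).

Res(f, 1 + I) = (cos(1 + I))/(-2 + I) = (-2/5 - I/5)*cos(1 + I)

Final answer: (-2/5 - I/5)*cos(1 + I)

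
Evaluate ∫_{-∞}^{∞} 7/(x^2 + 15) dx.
Let f(z) = 7/(z^2 + 15). The denominator has no real zeros and deg Q - deg P = 2 ≥ 2, so the integral of f over the upper semicircle |z| = R tends to 0 as R → ∞. Closing the contour in the upper half-plane,
  ∫_{-∞}^{∞} f(x) dx = 2πi · Σ Res(f, z_k)  over the poles with Im z_k > 0.

Zeros of the denominator: z^2 + 15 = 0 gives z = ±sqrt(15)*I.
Upper half-plane: z = sqrt(15)*I (simple).

Each pole is a simple zero of Q(z) = z^2 + 15, so Res(f, z₀) = P(z₀)/Q'(z₀) with P(z) = 7, Q'(z) = 2*z:
  Res(f, sqrt(15)*I) = (7)/(2*sqrt(15)*I) = -7*sqrt(15)*I/30

∫_{-∞}^{∞} f(x) dx = 2πi · (-7*sqrt(15)*I/30) = 7*sqrt(15)*pi/15

Final answer: 7*sqrt(15)*pi/15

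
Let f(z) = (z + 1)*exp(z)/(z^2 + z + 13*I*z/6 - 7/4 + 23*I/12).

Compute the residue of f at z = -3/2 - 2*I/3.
Write f(z) = P(z)/Q(z) with P(z) = (z + 1)*exp(z) and Q(z) = z^2 + z + 13*I*z/6 - 7/4 + 23*I/12.
The denominator factors as Q(z) = (z + 3/2 + 2*I/3)*(z - 1/2 + 3*I/2), so z = -3/2 - 2*I/3 is a simple zero of Q and P is analytic there; z = -3/2 - 2*I/3 is therefore a simple pole and
  Res(f, z₀) = P(z₀)/Q'(z₀).

Q'(z) = 2*z + 1 + 13*I/6, so Q'(-3/2 - 2*I/3) = -2 + 5*I/6.
P(-3/2 - 2*I/3) = (-1/2 - 2*I/3)*exp(-3/2 - 2*I/3).

Res(f, -3/2 - 2*I/3) = ((-1/2 - 2*I/3)*exp(-3/2 - 2*I/3))/(-2 + 5*I/6) = (16/169 + 63*I/169)*exp(-3/2 - 2*I/3)

Final answer: (16/169 + 63*I/169)*exp(-3/2 - 2*I/3)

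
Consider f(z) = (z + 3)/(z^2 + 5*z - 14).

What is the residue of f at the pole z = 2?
5/9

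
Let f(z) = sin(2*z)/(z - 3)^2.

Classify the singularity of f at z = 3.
Write f(z) = g(z)/(z - 3)^2 with g(z) = sin(2*z).
g is entire and g(3) = sin(6) ≠ 0, so no factor of (z - 3) cancels: the Laurent expansion of f about z = 3 starts at the power -2, i.e. lim_{z→z₀} (z - z₀)^2 f(z) = sin(6) is finite and nonzero.
So z = 3 is a pole of order 2.

Final answer: pole of order 2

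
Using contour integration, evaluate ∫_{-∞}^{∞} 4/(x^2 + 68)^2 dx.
Let f(z) = 4/(z^2 + 68)^2. The denominator has no real zeros and deg Q - deg P = 4 ≥ 2, so the integral of f over the upper semicircle |z| = R tends to 0 as R → ∞. Closing the contour in the upper half-plane,
  ∫_{-∞}^{∞} f(x) dx = 2πi · Σ Res(f, z_k)  over the poles with Im z_k > 0.

Zeros of the denominator: z^2 + 68 = 0 gives z = ±2*sqrt(17)*I.
Upper half-plane: z = 2*sqrt(17)*I (a pole of order 2).

Write f(z) = g(z)/(z - 2*sqrt(17)*I)^2 with g(z) = 4/(z + 2*sqrt(17)*I)^2. For a double pole, Res(f, z₀) = g'(z₀):
  g'(z) = -8/(z + 2*sqrt(17)*I)^3
  Res(f, 2*sqrt(17)*I) = g'(2*sqrt(17)*I) = -sqrt(17)*I/2312

∫_{-∞}^{∞} f(x) dx = 2πi · (-sqrt(17)*I/2312) = sqrt(17)*pi/1156

Final answer: sqrt(17)*pi/1156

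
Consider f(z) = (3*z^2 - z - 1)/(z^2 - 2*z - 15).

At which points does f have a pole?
{-3, 5}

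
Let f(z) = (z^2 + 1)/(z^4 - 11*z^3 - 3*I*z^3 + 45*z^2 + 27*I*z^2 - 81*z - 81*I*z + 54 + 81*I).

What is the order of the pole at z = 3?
3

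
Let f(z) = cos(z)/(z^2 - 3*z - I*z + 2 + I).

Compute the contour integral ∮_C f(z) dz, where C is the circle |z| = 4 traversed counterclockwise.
By the residue theorem, ∮_C f(z) dz = 2πi · (sum of the residues of f at the poles inside |z| = 4).

The denominator factors as (z - 2 - I)*(z - 1), so the singularities of f are simple poles at z = 2 + I, z = 1.
  |2 + I|² = 5 < 16 = 4², so this pole is inside the contour.
  |1|² = 1 < 16 = 4², so this pole is inside the contour.

With P(z) = cos(z) and Q(z) = z^2 - 3*z - I*z + 2 + I, each pole is simple, so Res(f, z₀) = P(z₀)/Q'(z₀) with Q'(z) = 2*z - 3 - I.
  Res(f, 2 + I) = P(2 + I)/Q'(2 + I) = (cos(2 + I))/(1 + I) = (1/2 - I/2)*cos(2 + I)
  Res(f, 1) = P(1)/Q'(1) = (cos(1))/(-1 - I) = (-1/2 + I/2)*cos(1)

Sum of residues inside C: (1/2 - I/2)*cos(2 + I) + (-1/2 + I/2)*cos(1)
∮_C f(z) dz = 2πi · ((1/2 - I/2)*cos(2 + I) + (-1/2 + I/2)*cos(1)) = pi*(1 + I)*cos(2 + I) + pi*(-1 - I)*cos(1)

Final answer: pi*(1 + I)*cos(2 + I) + pi*(-1 - I)*cos(1)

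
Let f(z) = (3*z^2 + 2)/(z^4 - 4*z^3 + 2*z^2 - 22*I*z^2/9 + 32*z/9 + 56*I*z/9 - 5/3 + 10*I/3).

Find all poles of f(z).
{-2/3 - I/3, -1/3 - 2*I/3, 2 + I, 3}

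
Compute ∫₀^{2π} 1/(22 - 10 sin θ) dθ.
Call the integral J. The integrand is 2π-periodic and we integrate over a full period, so shifting θ does not change the value (θ → θ + π/2 turns sin θ into cos θ; θ → θ + π flips the sign of the trig term). Hence
  J = ∫₀^{2π} dθ/(22 + 10 cos θ).
Put z = e^{iθ}: then cos θ = (z + 1/z)/2, dθ = dz/(iz), and z runs once counterclockwise around |z| = 1:
  J = ∮_{|z|=1} 1/(22 + 10*(z + 1/z)/2) · dz/(iz) = (2/i) ∮_{|z|=1} dz/(10*z^2 + 44*z + 10).
The roots of 10*z^2 + 44*z + 10 are z = (-22 ± sqrt(22^2 - 10^2))/10, with sqrt(384) = 8*sqrt(6); their product is 1, so only z₊ = -11/5 + 4*sqrt(6)/5 lies inside the unit circle (z₋ = -11/5 - 4*sqrt(6)/5 lies outside).
z₊ is a simple zero of q(z) = 10*z^2 + 44*z + 10, so Res(1/q, z₊) = 1/q'(z₊) with q'(z) = 20*z + 44; and q'(z₊) = 10*(z₊ - z₋) = 16*sqrt(6).
Therefore J = (2/i) · 2πi · 1/(16*sqrt(6)) = 2*pi/(8*sqrt(6)) = sqrt(6)*pi/24

Final answer: sqrt(6)*pi/24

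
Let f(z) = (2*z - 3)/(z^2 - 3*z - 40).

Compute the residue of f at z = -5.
Write f(z) = P(z)/Q(z) with P(z) = 2*z - 3 and Q(z) = z^2 - 3*z - 40.
The denominator factors as Q(z) = (z - 8)*(z + 5), so z = -5 is a simple zero of Q and P is analytic there; z = -5 is therefore a simple pole and
  Res(f, z₀) = P(z₀)/Q'(z₀).

Q'(z) = 2*z - 3, so Q'(-5) = -13.
P(-5) = -13.

Res(f, -5) = (-13)/(-13) = 1

Final answer: 1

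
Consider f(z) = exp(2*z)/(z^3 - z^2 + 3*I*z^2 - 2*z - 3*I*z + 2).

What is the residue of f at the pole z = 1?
Write f(z) = P(z)/Q(z) with P(z) = exp(2*z) and Q(z) = z^3 - z^2 + 3*I*z^2 - 2*z - 3*I*z + 2.
The denominator factors as Q(z) = (z - 1)*(z + 2*I)*(z + I), so z = 1 is a simple zero of Q and P is analytic there; z = 1 is therefore a simple pole and
  Res(f, z₀) = P(z₀)/Q'(z₀).

Q'(z) = 3*z^2 - 2*z + 6*I*z - 2 - 3*I, so Q'(1) = -1 + 3*I.
P(1) = exp(2).

Res(f, 1) = (exp(2))/(-1 + 3*I) = (-1/10 - 3*I/10)*exp(2)

Final answer: (-1/10 - 3*I/10)*exp(2)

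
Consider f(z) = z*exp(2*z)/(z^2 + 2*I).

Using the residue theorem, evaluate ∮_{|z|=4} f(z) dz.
By the residue theorem, ∮_C f(z) dz = 2πi · (sum of the residues of f at the poles inside |z| = 4).

The denominator factors as (z + 1 - I)*(z - 1 + I), so the singularities of f are simple poles at z = -1 + I, z = 1 - I.
  |-1 + I|² = 2 < 16 = 4², so this pole is inside the contour.
  |1 - I|² = 2 < 16 = 4², so this pole is inside the contour.

With P(z) = z*exp(2*z) and Q(z) = z^2 + 2*I, each pole is simple, so Res(f, z₀) = P(z₀)/Q'(z₀) with Q'(z) = 2*z.
  Res(f, -1 + I) = P(-1 + I)/Q'(-1 + I) = ((-1 + I)*exp(-2 + 2*I))/(-2 + 2*I) = exp(-2 + 2*I)/2
  Res(f, 1 - I) = P(1 - I)/Q'(1 - I) = ((1 - I)*exp(2 - 2*I))/(2 - 2*I) = exp(2 - 2*I)/2

Sum of residues inside C: exp(2 - 2*I)/2 + exp(-2 + 2*I)/2
∮_C f(z) dz = 2πi · (exp(2 - 2*I)/2 + exp(-2 + 2*I)/2) = I*pi*exp(2 - 2*I) + I*pi*exp(-2 + 2*I)

Final answer: I*pi*exp(2 - 2*I) + I*pi*exp(-2 + 2*I)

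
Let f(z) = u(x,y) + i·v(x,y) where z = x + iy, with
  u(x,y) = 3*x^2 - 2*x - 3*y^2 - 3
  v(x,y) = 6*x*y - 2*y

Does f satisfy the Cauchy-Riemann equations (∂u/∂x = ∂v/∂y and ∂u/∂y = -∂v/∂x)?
∂u/∂x = 6*x - 2
∂v/∂y = 6*x - 2
∂u/∂y = -6*y
∂v/∂x = 6*y
∂u/∂x = ∂v/∂y and ∂u/∂y = -∂v/∂x hold identically; f is analytic.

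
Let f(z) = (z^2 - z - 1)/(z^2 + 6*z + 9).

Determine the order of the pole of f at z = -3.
Factor the denominator:
  z^2 + 6*z + 9 = (z + 3)^2

The numerator P(z) = z^2 - z - 1 has P(-3) = 11 ≠ 0, so no factor of (z + 3) cancels.
Near z = -3 we can therefore write f(z) = g(z)/(z + 3)^2 with g analytic at -3 and g(-3) ≠ 0 (g is just the numerator).

Hence z = -3 is a pole of order 2.

Final answer: 2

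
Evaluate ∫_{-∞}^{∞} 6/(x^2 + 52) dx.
Let f(z) = 6/(z^2 + 52). The denominator has no real zeros and deg Q - deg P = 2 ≥ 2, so the integral of f over the upper semicircle |z| = R tends to 0 as R → ∞. Closing the contour in the upper half-plane,
  ∫_{-∞}^{∞} f(x) dx = 2πi · Σ Res(f, z_k)  over the poles with Im z_k > 0.

Zeros of the denominator: z^2 + 52 = 0 gives z = ±2*sqrt(13)*I.
Upper half-plane: z = 2*sqrt(13)*I (simple).

Each pole is a simple zero of Q(z) = z^2 + 52, so Res(f, z₀) = P(z₀)/Q'(z₀) with P(z) = 6, Q'(z) = 2*z:
  Res(f, 2*sqrt(13)*I) = (6)/(4*sqrt(13)*I) = -3*sqrt(13)*I/26

∫_{-∞}^{∞} f(x) dx = 2πi · (-3*sqrt(13)*I/26) = 3*sqrt(13)*pi/13

Final answer: 3*sqrt(13)*pi/13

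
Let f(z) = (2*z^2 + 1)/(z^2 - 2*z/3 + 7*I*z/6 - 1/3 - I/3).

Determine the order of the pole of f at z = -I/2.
Factor the denominator:
  z^2 - 2*z/3 + 7*I*z/6 - 1/3 - I/3 = (z + I/2)*(z - 2/3 + 2*I/3)

The numerator P(z) = 2*z^2 + 1 has P(-I/2) = 1/2 ≠ 0, so no factor of (z + I/2) cancels.
Near z = -I/2 we can therefore write f(z) = g(z)/(z + I/2) with g analytic at -I/2 and g(-I/2) ≠ 0 (g is the numerator divided by the remaining denominator factors).

Hence z = -I/2 is a pole of order 1.

Final answer: 1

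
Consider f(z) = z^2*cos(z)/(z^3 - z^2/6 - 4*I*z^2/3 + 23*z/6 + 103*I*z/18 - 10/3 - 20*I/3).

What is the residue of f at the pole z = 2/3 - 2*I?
Write f(z) = P(z)/Q(z) with P(z) = z^2*cos(z) and Q(z) = z^3 - z^2/6 - 4*I*z^2/3 + 23*z/6 + 103*I*z/18 - 10/3 - 20*I/3.
The denominator factors as Q(z) = (z + 3/2 - 3*I)*(z - 1 - I/3)*(z - 2/3 + 2*I), so z = 2/3 - 2*I is a simple zero of Q and P is analytic there; z = 2/3 - 2*I is therefore a simple pole and
  Res(f, z₀) = P(z₀)/Q'(z₀).

Q'(z) = 3*z^2 - z/3 - 8*I*z/3 + 23/6 + 103*I/18, so Q'(2/3 - 2*I) = -223/18 - 61*I/18.
P(2/3 - 2*I) = (-32/9 - 8*I/3)*cos(2/3 - 2*I).

Res(f, 2/3 - 2*I) = ((-32/9 - 8*I/3)*cos(2/3 - 2*I))/(-223/18 - 61*I/18) = (344/1069 + 136*I/1069)*cos(2/3 - 2*I)

Final answer: (344/1069 + 136*I/1069)*cos(2/3 - 2*I)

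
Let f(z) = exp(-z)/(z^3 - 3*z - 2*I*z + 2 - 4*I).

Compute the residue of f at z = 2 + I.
Write f(z) = P(z)/Q(z) with P(z) = exp(-z) and Q(z) = z^3 - 3*z - 2*I*z + 2 - 4*I.
The denominator factors as Q(z) = (z + I)*(z - 2 - I)*(z + 2), so z = 2 + I is a simple zero of Q and P is analytic there; z = 2 + I is therefore a simple pole and
  Res(f, z₀) = P(z₀)/Q'(z₀).

Q'(z) = 3*z^2 - 3 - 2*I, so Q'(2 + I) = 6 + 10*I.
P(2 + I) = exp(-2 - I).

Res(f, 2 + I) = (exp(-2 - I))/(6 + 10*I) = (3/68 - 5*I/68)*exp(-2 - I)

Final answer: (3/68 - 5*I/68)*exp(-2 - I)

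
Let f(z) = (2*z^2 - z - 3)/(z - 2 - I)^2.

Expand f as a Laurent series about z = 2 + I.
Put w = z - (2 + I), i.e. z = w + 2 + I. The denominator is w^2, so it suffices to rewrite the numerator in powers of w.

P(z) = 2*z^2 - z - 3
P(w + 2 + I) = 1 + 7*I + (7 + 4*I)*w + 2*w^2

Dividing each term by w^2:
  f = (1 + 7*I)/w^2 + (7 + 4*I)/w + 2

Substituting back w = z - 2 - I:
  f(z) = (1 + 7*I)/(z - 2 - I)^2 + (7 + 4*I)/(z - 2 - I) + 2

The series is finite because the numerator is a polynomial; the negative powers form the principal part, and the coefficient of 1/(z - 2 - I) gives Res(f, 2 + I) = 7 + 4*I.

Final answer: (1 + 7*I)/(z - 2 - I)^2 + (7 + 4*I)/(z - 2 - I) + 2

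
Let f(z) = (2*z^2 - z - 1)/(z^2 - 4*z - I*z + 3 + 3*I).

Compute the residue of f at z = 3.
Write f(z) = P(z)/Q(z) with P(z) = 2*z^2 - z - 1 and Q(z) = z^2 - 4*z - I*z + 3 + 3*I.
The denominator factors as Q(z) = (z - 1 - I)*(z - 3), so z = 3 is a simple zero of Q and P is analytic there; z = 3 is therefore a simple pole and
  Res(f, z₀) = P(z₀)/Q'(z₀).

Q'(z) = 2*z - 4 - I, so Q'(3) = 2 - I.
P(3) = 14.

Res(f, 3) = (14)/(2 - I) = 28/5 + 14*I/5

Final answer: 28/5 + 14*I/5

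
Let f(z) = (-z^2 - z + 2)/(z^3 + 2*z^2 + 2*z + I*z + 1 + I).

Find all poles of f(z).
The singularities of f are the zeros of the denominator. Factoring,
  z^3 + 2*z^2 + 2*z + I*z + 1 + I = (z + I)*(z + 1)*(z + 1 - I)
so the candidates are z = -I, z = -1, z = -1 + I.

Check the numerator P(z) = -z^2 - z + 2 at each one:
  P(-I) = 3 + I ≠ 0, so z = -I is a (simple) pole.
  P(-1) = 2 ≠ 0, so z = -1 is a (simple) pole.
  P(-1 + I) = 3 + I ≠ 0, so z = -1 + I is a (simple) pole.

Poles of f: {-1, -1 + I, -I}

Final answer: {-1, -1 + I, -I}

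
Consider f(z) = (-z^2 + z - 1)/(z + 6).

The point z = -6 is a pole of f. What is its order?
1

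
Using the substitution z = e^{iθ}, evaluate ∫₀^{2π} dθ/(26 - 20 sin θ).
Call the integral J. The integrand is 2π-periodic and we integrate over a full period, so shifting θ does not change the value (θ → θ + π/2 turns sin θ into cos θ; θ → θ + π flips the sign of the trig term). Hence
  J = ∫₀^{2π} dθ/(26 + 20 cos θ).
Put z = e^{iθ}: then cos θ = (z + 1/z)/2, dθ = dz/(iz), and z runs once counterclockwise around |z| = 1:
  J = ∮_{|z|=1} 1/(26 + 20*(z + 1/z)/2) · dz/(iz) = (2/i) ∮_{|z|=1} dz/(20*z^2 + 52*z + 20).
The roots of 20*z^2 + 52*z + 20 are z = (-26 ± sqrt(26^2 - 20^2))/20, with sqrt(276) = 2*sqrt(69); their product is 1, so only z₊ = -13/10 + sqrt(69)/10 lies inside the unit circle (z₋ = -13/10 - sqrt(69)/10 lies outside).
z₊ is a simple zero of q(z) = 20*z^2 + 52*z + 20, so Res(1/q, z₊) = 1/q'(z₊) with q'(z) = 40*z + 52; and q'(z₊) = 20*(z₊ - z₋) = 4*sqrt(69).
Therefore J = (2/i) · 2πi · 1/(4*sqrt(69)) = 2*pi/(2*sqrt(69)) = sqrt(69)*pi/69

Final answer: sqrt(69)*pi/69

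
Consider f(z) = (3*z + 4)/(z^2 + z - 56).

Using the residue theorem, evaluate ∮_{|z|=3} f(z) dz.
By the residue theorem, ∮_C f(z) dz = 2πi · (sum of the residues of f at the poles inside |z| = 3).

The denominator factors as (z - 7)*(z + 8), so the singularities of f are simple poles at z = 7, z = -8.
  |7|² = 49 > 9 = 3², so this pole is outside the contour.
  |-8|² = 64 > 9 = 3², so this pole is outside the contour.

No pole lies inside the contour, so f is analytic on and inside C and the integral is 0 (Cauchy's theorem).

Final answer: 0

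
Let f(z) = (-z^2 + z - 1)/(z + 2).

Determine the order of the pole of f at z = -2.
Factor the denominator:
  z + 2 = (z + 2)

The numerator P(z) = -z^2 + z - 1 has P(-2) = -7 ≠ 0, so no factor of (z + 2) cancels.
Near z = -2 we can therefore write f(z) = g(z)/(z + 2) with g analytic at -2 and g(-2) ≠ 0 (g is just the numerator).

Hence z = -2 is a pole of order 1.

Final answer: 1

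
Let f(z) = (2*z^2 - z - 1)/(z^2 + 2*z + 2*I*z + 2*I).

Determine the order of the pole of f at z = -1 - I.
2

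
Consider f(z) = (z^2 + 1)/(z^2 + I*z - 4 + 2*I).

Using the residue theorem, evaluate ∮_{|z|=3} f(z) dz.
By the residue theorem, ∮_C f(z) dz = 2πi · (sum of the residues of f at the poles inside |z| = 3).

The denominator factors as (z - 2 + I)*(z + 2), so the singularities of f are simple poles at z = 2 - I, z = -2.
  |2 - I|² = 5 < 9 = 3², so this pole is inside the contour.
  |-2|² = 4 < 9 = 3², so this pole is inside the contour.

With P(z) = z^2 + 1 and Q(z) = z^2 + I*z - 4 + 2*I, each pole is simple, so Res(f, z₀) = P(z₀)/Q'(z₀) with Q'(z) = 2*z + I.
  Res(f, 2 - I) = P(2 - I)/Q'(2 - I) = (4 - 4*I)/(4 - I) = 20/17 - 12*I/17
  Res(f, -2) = P(-2)/Q'(-2) = (5)/(-4 + I) = -20/17 - 5*I/17

Sum of residues inside C: -I
∮_C f(z) dz = 2πi · (-I) = 2*pi

Final answer: 2*pi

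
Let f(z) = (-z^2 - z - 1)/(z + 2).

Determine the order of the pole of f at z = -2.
Factor the denominator:
  z + 2 = (z + 2)

The numerator P(z) = -z^2 - z - 1 has P(-2) = -3 ≠ 0, so no factor of (z + 2) cancels.
Near z = -2 we can therefore write f(z) = g(z)/(z + 2) with g analytic at -2 and g(-2) ≠ 0 (g is just the numerator).

Hence z = -2 is a pole of order 1.

Final answer: 1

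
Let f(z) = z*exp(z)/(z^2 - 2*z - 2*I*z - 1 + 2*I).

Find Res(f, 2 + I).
(1 + I/2)*exp(2 + I)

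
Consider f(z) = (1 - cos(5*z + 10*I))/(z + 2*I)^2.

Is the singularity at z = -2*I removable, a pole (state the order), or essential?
removable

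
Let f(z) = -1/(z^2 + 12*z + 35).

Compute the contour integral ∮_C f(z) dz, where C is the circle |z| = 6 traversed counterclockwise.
-I*pi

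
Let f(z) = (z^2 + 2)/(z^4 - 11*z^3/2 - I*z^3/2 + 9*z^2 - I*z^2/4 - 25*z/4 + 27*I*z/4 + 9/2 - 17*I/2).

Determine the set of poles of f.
The singularities of f are the zeros of the denominator. Factoring,
  z^4 - 11*z^3/2 - I*z^3/2 + 9*z^2 - I*z^2/4 - 25*z/4 + 27*I*z/4 + 9/2 - 17*I/2 = (z - 1 - I)*(z - 2)*(z - 3 - I/2)*(z + 1/2 + I)
so the candidates are z = 1 + I, z = 2, z = 3 + I/2, z = -1/2 - I.

Check the numerator P(z) = z^2 + 2 at each one:
  P(1 + I) = 2 + 2*I ≠ 0, so z = 1 + I is a (simple) pole.
  P(2) = 6 ≠ 0, so z = 2 is a (simple) pole.
  P(3 + I/2) = 43/4 + 3*I ≠ 0, so z = 3 + I/2 is a (simple) pole.
  P(-1/2 - I) = 5/4 + I ≠ 0, so z = -1/2 - I is a (simple) pole.

Poles of f: {-1/2 - I, 1 + I, 2, 3 + I/2}

Final answer: {-1/2 - I, 1 + I, 2, 3 + I/2}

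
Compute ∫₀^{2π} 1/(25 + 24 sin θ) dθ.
Call the integral J. The integrand is 2π-periodic and we integrate over a full period, so shifting θ does not change the value (θ → θ + π/2 turns sin θ into cos θ). Hence
  J = ∫₀^{2π} dθ/(25 + 24 cos θ).
Put z = e^{iθ}: then cos θ = (z + 1/z)/2, dθ = dz/(iz), and z runs once counterclockwise around |z| = 1:
  J = ∮_{|z|=1} 1/(25 + 24*(z + 1/z)/2) · dz/(iz) = (2/i) ∮_{|z|=1} dz/(24*z^2 + 50*z + 24).
The roots of 24*z^2 + 50*z + 24 are z = (-25 ± sqrt(25^2 - 24^2))/24, with sqrt(49) = 7; their product is 1, so only z₊ = -3/4 lies inside the unit circle (z₋ = -4/3 lies outside).
z₊ is a simple zero of q(z) = 24*z^2 + 50*z + 24, so Res(1/q, z₊) = 1/q'(z₊) with q'(z) = 48*z + 50; and q'(z₊) = 24*(z₊ - z₋) = 14.
Therefore J = (2/i) · 2πi · 1/(14) = 2*pi/(7) = 2*pi/7

Final answer: 2*pi/7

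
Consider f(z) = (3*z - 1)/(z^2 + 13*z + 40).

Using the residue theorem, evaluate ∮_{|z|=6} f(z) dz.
-32*I*pi/3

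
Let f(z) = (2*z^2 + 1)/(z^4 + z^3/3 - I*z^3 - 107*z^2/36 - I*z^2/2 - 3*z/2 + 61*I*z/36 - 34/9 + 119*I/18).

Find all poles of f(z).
{-2 + I/2, -2/3 - I, 1/3 + 3*I/2, 2}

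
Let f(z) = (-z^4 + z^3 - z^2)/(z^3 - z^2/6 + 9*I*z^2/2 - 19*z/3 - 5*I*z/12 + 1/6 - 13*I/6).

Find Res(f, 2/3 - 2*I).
Write f(z) = P(z)/Q(z) with P(z) = -z^4 + z^3 - z^2 and Q(z) = z^3 - z^2/6 + 9*I*z^2/2 - 19*z/3 - 5*I*z/12 + 1/6 - 13*I/6.
The denominator factors as Q(z) = (z - 2/3 + 2*I)*(z + I/2)*(z + 1/2 + 2*I), so z = 2/3 - 2*I is a simple zero of Q and P is analytic there; z = 2/3 - 2*I is therefore a simple pole and
  Res(f, z₀) = P(z₀)/Q'(z₀).

Q'(z) = 3*z^2 - z/3 + 9*I*z - 19/3 - 5*I/12, so Q'(2/3 - 2*I) = 7/9 - 7*I/4.
P(2/3 - 2*I) = -784/81 - 296*I/27.

Res(f, 2/3 - 2*I) = (-784/81 - 296*I/27)/(7/9 - 7*I/4) = 19424/6111 - 14144*I/2037

Final answer: 19424/6111 - 14144*I/2037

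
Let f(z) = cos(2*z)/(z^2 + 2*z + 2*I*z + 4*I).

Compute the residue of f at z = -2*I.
Write f(z) = P(z)/Q(z) with P(z) = cos(2*z) and Q(z) = z^2 + 2*z + 2*I*z + 4*I.
The denominator factors as Q(z) = (z + 2)*(z + 2*I), so z = -2*I is a simple zero of Q and P is analytic there; z = -2*I is therefore a simple pole and
  Res(f, z₀) = P(z₀)/Q'(z₀).

Q'(z) = 2*z + 2 + 2*I, so Q'(-2*I) = 2 - 2*I.
P(-2*I) = cosh(4).

Res(f, -2*I) = (cosh(4))/(2 - 2*I) = (1/4 + I/4)*cosh(4)

Final answer: (1/4 + I/4)*cosh(4)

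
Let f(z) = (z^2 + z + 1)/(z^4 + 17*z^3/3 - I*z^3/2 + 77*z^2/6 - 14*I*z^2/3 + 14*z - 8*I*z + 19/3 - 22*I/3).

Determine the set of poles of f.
The singularities of f are the zeros of the denominator. Factoring,
  z^4 + 17*z^3/3 - I*z^3/2 + 77*z^2/6 - 14*I*z^2/3 + 14*z - 8*I*z + 19/3 - 22*I/3 = (z + 3 + I)*(z + 1 + I)*(z + 1 - 3*I/2)*(z + 2/3 - I)
so the candidates are z = -3 - I, z = -1 - I, z = -1 + 3*I/2, z = -2/3 + I.

Check the numerator P(z) = z^2 + z + 1 at each one:
  P(-3 - I) = 6 + 5*I ≠ 0, so z = -3 - I is a (simple) pole.
  P(-1 - I) = I ≠ 0, so z = -1 - I is a (simple) pole.
  P(-1 + 3*I/2) = -5/4 - 3*I/2 ≠ 0, so z = -1 + 3*I/2 is a (simple) pole.
  P(-2/3 + I) = -2/9 - I/3 ≠ 0, so z = -2/3 + I is a (simple) pole.

Poles of f: {-3 - I, -1 - I, -1 + 3*I/2, -2/3 + I}

Final answer: {-3 - I, -1 - I, -1 + 3*I/2, -2/3 + I}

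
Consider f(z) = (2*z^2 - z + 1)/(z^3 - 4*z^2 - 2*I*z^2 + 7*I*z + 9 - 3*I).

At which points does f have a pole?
{-1 + I, 2 + I, 3}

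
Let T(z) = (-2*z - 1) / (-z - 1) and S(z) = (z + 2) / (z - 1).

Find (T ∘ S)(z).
(3*z + 3)/(2*z + 1)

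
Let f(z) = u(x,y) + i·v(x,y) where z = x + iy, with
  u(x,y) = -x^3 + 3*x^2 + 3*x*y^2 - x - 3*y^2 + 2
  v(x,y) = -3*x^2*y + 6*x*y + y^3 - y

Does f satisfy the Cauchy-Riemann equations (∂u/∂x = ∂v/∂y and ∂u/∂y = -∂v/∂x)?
∂u/∂x = -3*x^2 + 6*x + 3*y^2 - 1
∂v/∂y = -3*x^2 + 6*x + 3*y^2 - 1
∂u/∂y = 6*x*y - 6*y
∂v/∂x = -6*x*y + 6*y
∂u/∂x = ∂v/∂y and ∂u/∂y = -∂v/∂x hold identically; f is analytic.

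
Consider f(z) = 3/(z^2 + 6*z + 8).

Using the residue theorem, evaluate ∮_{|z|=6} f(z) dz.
By the residue theorem, ∮_C f(z) dz = 2πi · (sum of the residues of f at the poles inside |z| = 6).

The denominator factors as (z + 2)*(z + 4), so the singularities of f are simple poles at z = -2, z = -4.
  |-2|² = 4 < 36 = 6², so this pole is inside the contour.
  |-4|² = 16 < 36 = 6², so this pole is inside the contour.

With P(z) = 3 and Q(z) = z^2 + 6*z + 8, each pole is simple, so Res(f, z₀) = P(z₀)/Q'(z₀) with Q'(z) = 2*z + 6.
  Res(f, -2) = P(-2)/Q'(-2) = (3)/(2) = 3/2
  Res(f, -4) = P(-4)/Q'(-4) = (3)/(-2) = -3/2

Sum of residues inside C: 0
∮_C f(z) dz = 2πi · (0) = 0

Final answer: 0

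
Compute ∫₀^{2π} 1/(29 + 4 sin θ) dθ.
Call the integral J. The integrand is 2π-periodic and we integrate over a full period, so shifting θ does not change the value (θ → θ + π/2 turns sin θ into cos θ). Hence
  J = ∫₀^{2π} dθ/(29 + 4 cos θ).
Put z = e^{iθ}: then cos θ = (z + 1/z)/2, dθ = dz/(iz), and z runs once counterclockwise around |z| = 1:
  J = ∮_{|z|=1} 1/(29 + 4*(z + 1/z)/2) · dz/(iz) = (2/i) ∮_{|z|=1} dz/(4*z^2 + 58*z + 4).
The roots of 4*z^2 + 58*z + 4 are z = (-29 ± sqrt(29^2 - 4^2))/4, with sqrt(825) = 5*sqrt(33); their product is 1, so only z₊ = -29/4 + 5*sqrt(33)/4 lies inside the unit circle (z₋ = -29/4 - 5*sqrt(33)/4 lies outside).
z₊ is a simple zero of q(z) = 4*z^2 + 58*z + 4, so Res(1/q, z₊) = 1/q'(z₊) with q'(z) = 8*z + 58; and q'(z₊) = 4*(z₊ - z₋) = 10*sqrt(33).
Therefore J = (2/i) · 2πi · 1/(10*sqrt(33)) = 2*pi/(5*sqrt(33)) = 2*sqrt(33)*pi/165

Final answer: 2*sqrt(33)*pi/165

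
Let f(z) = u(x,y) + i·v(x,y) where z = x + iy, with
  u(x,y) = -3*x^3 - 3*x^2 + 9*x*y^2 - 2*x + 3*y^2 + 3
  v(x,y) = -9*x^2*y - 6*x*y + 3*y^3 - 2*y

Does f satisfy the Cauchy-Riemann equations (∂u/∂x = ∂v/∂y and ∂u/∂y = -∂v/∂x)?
∂u/∂x = -9*x^2 - 6*x + 9*y^2 - 2
∂v/∂y = -9*x^2 - 6*x + 9*y^2 - 2
∂u/∂y = 18*x*y + 6*y
∂v/∂x = -18*x*y - 6*y
∂u/∂x = ∂v/∂y and ∂u/∂y = -∂v/∂x hold identically; f is analytic.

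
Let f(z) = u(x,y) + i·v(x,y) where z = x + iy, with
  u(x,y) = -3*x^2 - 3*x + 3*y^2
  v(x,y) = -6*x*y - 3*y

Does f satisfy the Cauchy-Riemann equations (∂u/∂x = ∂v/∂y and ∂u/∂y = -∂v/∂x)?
∂u/∂x = -6*x - 3
∂v/∂y = -6*x - 3
∂u/∂y = 6*y
∂v/∂x = -6*y
∂u/∂x = ∂v/∂y and ∂u/∂y = -∂v/∂x hold identically; f is analytic.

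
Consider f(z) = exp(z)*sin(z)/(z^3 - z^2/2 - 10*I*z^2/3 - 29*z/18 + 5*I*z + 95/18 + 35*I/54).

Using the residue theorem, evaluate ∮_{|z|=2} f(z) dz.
By the residue theorem, ∮_C f(z) dz = 2πi · (sum of the residues of f at the poles inside |z| = 2).

The denominator factors as (z + 2/3 - 3*I)*(z - 3/2 + 2*I/3)*(z + 1/3 - I), so the singularities of f are simple poles at z = -2/3 + 3*I, z = 3/2 - 2*I/3, z = -1/3 + I.
  |-2/3 + 3*I|² = 85/9 > 4 = 2², so this pole is outside the contour.
  |3/2 - 2*I/3|² = 97/36 < 4 = 2², so this pole is inside the contour.
  |-1/3 + I|² = 10/9 < 4 = 2², so this pole is inside the contour.

With P(z) = exp(z)*sin(z) and Q(z) = z^3 - z^2/2 - 10*I*z^2/3 - 29*z/18 + 5*I*z + 95/18 + 35*I/54, each pole is simple, so Res(f, z₀) = P(z₀)/Q'(z₀) with Q'(z) = 3*z^2 - z - 20*I*z/3 - 29/18 + 5*I.
  Res(f, 3/2 - 2*I/3) = P(3/2 - 2*I/3)/Q'(3/2 - 2*I/3) = (exp(3/2 - 2*I/3)*sin(3/2 - 2*I/3))/(-77/36 - 31*I/3) = (-2772/144313 + 13392*I/144313)*exp(3/2 - 2*I/3)*sin(3/2 - 2*I/3)
  Res(f, -1/3 + I) = P(-1/3 + I)/Q'(-1/3 + I) = (-exp(-1/3 + I)*sin(1/3 - I))/(49/18 + 38*I/9) = (-882/8177 + 1368*I/8177)*exp(-1/3 + I)*sin(1/3 - I)

Sum of residues inside C: (-882/8177 + 1368*I/8177)*exp(-1/3 + I)*sin(1/3 - I) + (-2772/144313 + 13392*I/144313)*exp(3/2 - 2*I/3)*sin(3/2 - 2*I/3)
∮_C f(z) dz = 2πi · ((-882/8177 + 1368*I/8177)*exp(-1/3 + I)*sin(1/3 - I) + (-2772/144313 + 13392*I/144313)*exp(3/2 - 2*I/3)*sin(3/2 - 2*I/3)) = pi*(-2736/8177 - 1764*I/8177)*exp(-1/3 + I)*sin(1/3 - I) + pi*(-26784/144313 - 5544*I/144313)*exp(3/2 - 2*I/3)*sin(3/2 - 2*I/3)

Final answer: pi*(-2736/8177 - 1764*I/8177)*exp(-1/3 + I)*sin(1/3 - I) + pi*(-26784/144313 - 5544*I/144313)*exp(3/2 - 2*I/3)*sin(3/2 - 2*I/3)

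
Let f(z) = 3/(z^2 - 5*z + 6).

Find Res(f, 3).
3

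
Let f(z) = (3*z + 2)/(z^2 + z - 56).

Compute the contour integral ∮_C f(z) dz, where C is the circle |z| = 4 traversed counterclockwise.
By the residue theorem, ∮_C f(z) dz = 2πi · (sum of the residues of f at the poles inside |z| = 4).

The denominator factors as (z - 7)*(z + 8), so the singularities of f are simple poles at z = 7, z = -8.
  |7|² = 49 > 16 = 4², so this pole is outside the contour.
  |-8|² = 64 > 16 = 4², so this pole is outside the contour.

No pole lies inside the contour, so f is analytic on and inside C and the integral is 0 (Cauchy's theorem).

Final answer: 0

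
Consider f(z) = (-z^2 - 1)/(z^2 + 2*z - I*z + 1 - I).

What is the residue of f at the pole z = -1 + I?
2 + I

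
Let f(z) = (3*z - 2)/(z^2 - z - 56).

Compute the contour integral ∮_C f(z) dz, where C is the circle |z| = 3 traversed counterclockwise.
By the residue theorem, ∮_C f(z) dz = 2πi · (sum of the residues of f at the poles inside |z| = 3).

The denominator factors as (z + 7)*(z - 8), so the singularities of f are simple poles at z = -7, z = 8.
  |-7|² = 49 > 9 = 3², so this pole is outside the contour.
  |8|² = 64 > 9 = 3², so this pole is outside the contour.

No pole lies inside the contour, so f is analytic on and inside C and the integral is 0 (Cauchy's theorem).

Final answer: 0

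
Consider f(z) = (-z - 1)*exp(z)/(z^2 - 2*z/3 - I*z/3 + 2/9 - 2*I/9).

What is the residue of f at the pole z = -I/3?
Write f(z) = P(z)/Q(z) with P(z) = (-z - 1)*exp(z) and Q(z) = z^2 - 2*z/3 - I*z/3 + 2/9 - 2*I/9.
The denominator factors as Q(z) = (z - 2/3 - 2*I/3)*(z + I/3), so z = -I/3 is a simple zero of Q and P is analytic there; z = -I/3 is therefore a simple pole and
  Res(f, z₀) = P(z₀)/Q'(z₀).

Q'(z) = 2*z - 2/3 - I/3, so Q'(-I/3) = -2/3 - I.
P(-I/3) = (-1 + I/3)*exp(-I/3).

Res(f, -I/3) = ((-1 + I/3)*exp(-I/3))/(-2/3 - I) = (3/13 - 11*I/13)*exp(-I/3)

Final answer: (3/13 - 11*I/13)*exp(-I/3)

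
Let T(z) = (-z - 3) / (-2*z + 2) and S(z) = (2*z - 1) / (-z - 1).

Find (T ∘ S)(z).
(T ∘ S)(z) = T(S(z)) = ((-1)*S(z) + (-3))/((-2)*S(z) + (2)). Multiply numerator and denominator by -z - 1:
  numerator:   (-1)*(2*z - 1) + (-3)*(-z - 1) = z + 4
  denominator: (-2)*(2*z - 1) + (2)*(-z - 1) = -6*z
(T ∘ S)(z) = (z + 4)/(-6*z) = (-z - 4)/(6*z)

Final answer: (-z - 4)/(6*z)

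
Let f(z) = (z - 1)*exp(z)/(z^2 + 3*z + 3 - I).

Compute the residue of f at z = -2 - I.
Write f(z) = P(z)/Q(z) with P(z) = (z - 1)*exp(z) and Q(z) = z^2 + 3*z + 3 - I.
The denominator factors as Q(z) = (z + 2 + I)*(z + 1 - I), so z = -2 - I is a simple zero of Q and P is analytic there; z = -2 - I is therefore a simple pole and
  Res(f, z₀) = P(z₀)/Q'(z₀).

Q'(z) = 2*z + 3, so Q'(-2 - I) = -1 - 2*I.
P(-2 - I) = (-3 - I)*exp(-2 - I).

Res(f, -2 - I) = ((-3 - I)*exp(-2 - I))/(-1 - 2*I) = (1 - I)*exp(-2 - I)

Final answer: (1 - I)*exp(-2 - I)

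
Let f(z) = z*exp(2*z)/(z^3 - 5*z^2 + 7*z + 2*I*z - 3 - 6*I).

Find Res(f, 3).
Write f(z) = P(z)/Q(z) with P(z) = z*exp(2*z) and Q(z) = z^3 - 5*z^2 + 7*z + 2*I*z - 3 - 6*I.
The denominator factors as Q(z) = (z - 2 + I)*(z - I)*(z - 3), so z = 3 is a simple zero of Q and P is analytic there; z = 3 is therefore a simple pole and
  Res(f, z₀) = P(z₀)/Q'(z₀).

Q'(z) = 3*z^2 - 10*z + 7 + 2*I, so Q'(3) = 4 + 2*I.
P(3) = 3*exp(6).

Res(f, 3) = (3*exp(6))/(4 + 2*I) = (3/5 - 3*I/10)*exp(6)

Final answer: (3/5 - 3*I/10)*exp(6)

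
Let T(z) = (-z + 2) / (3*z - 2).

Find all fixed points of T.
{-2/3, 1}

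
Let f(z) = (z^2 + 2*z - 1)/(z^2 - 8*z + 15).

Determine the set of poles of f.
The singularities of f are the zeros of the denominator. Factoring,
  z^2 - 8*z + 15 = (z - 3)*(z - 5)
so the candidates are z = 3, z = 5.

Check the numerator P(z) = z^2 + 2*z - 1 at each one:
  P(3) = 14 ≠ 0, so z = 3 is a (simple) pole.
  P(5) = 34 ≠ 0, so z = 5 is a (simple) pole.

Poles of f: {3, 5}

Final answer: {3, 5}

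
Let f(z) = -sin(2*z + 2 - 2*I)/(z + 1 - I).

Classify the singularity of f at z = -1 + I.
Let u = z + 1 - I. The argument of sin is 2*z + 2 - 2*I = 2u, so
  f = -sin(2u)/u = -((2u) - (2u)^3/6 + ...)/u = -2 + (4/3)*u^2 - ...
The Laurent expansion about u = 0 has no negative powers; equivalently lim_{z→-1 + I} f(z) = -2 exists and is finite.
So the singularity is removable.

Final answer: removable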